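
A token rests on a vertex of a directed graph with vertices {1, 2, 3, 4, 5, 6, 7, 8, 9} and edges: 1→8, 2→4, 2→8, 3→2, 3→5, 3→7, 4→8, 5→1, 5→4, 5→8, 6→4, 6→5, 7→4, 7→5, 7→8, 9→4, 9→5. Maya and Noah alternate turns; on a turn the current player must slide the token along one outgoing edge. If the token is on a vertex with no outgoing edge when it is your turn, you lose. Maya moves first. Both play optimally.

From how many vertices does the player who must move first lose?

4

Classify positions by backward induction: terminal positions (no move available) are L. From any other position, the mover wins iff some move reaches an L.
Every edge goes from a vertex to one that appears earlier in the order 8, 1, 4, 5, 2, 7, 6, 3, 9, so processing vertices in that order labels each vertex after all of its successors.
8: no outgoing edge → L
1: →8(L), so W
4: →8(L), so W
5: →8(L), so W
2: →8(L), so W
7: →8(L), so W
6: →5(W), 4(W) — all W, so L
3: →7(W), 2(W), 5(W) — all W, so L
9: →5(W), 4(W) — all W, so L
The L vertices are 3, 6, 8, 9; that is 4 in all.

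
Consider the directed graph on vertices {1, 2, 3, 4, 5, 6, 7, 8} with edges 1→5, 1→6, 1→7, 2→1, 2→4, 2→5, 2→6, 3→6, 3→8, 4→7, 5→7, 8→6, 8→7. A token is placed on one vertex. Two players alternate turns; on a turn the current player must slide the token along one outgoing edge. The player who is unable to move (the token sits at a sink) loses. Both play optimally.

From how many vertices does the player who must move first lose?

Positions with no move are L. A position that does have a move is losing for the player to move precisely when every available move leads to a winning position for the opponent. Fill in the labels:
Every edge goes from a vertex to one that appears earlier in the order 6, 7, 5, 1, 8, 4, 2, 3, so processing vertices in that order labels each vertex after all of its successors.
6: no outgoing edge → L
7: no outgoing edge → L
5: can move to 7, which is L ⇒ W
1: can move to 7, which is L ⇒ W
8: can move to 7, which is L ⇒ W
4: can move to 7, which is L ⇒ W
2: can move to 6, which is L ⇒ W
3: can move to 6, which is L ⇒ W
The L vertices are 6, 7; that is 2 in all.

2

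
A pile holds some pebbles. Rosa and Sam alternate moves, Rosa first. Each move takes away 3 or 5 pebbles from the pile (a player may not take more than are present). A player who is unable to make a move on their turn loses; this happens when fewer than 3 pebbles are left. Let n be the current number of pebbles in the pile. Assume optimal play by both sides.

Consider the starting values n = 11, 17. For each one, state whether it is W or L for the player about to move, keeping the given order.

Work bottom-up. With no move the player to move loses. Otherwise the position is W if at least one move leads to an L position for the opponent, and L if every move leads to a W.
n=0: no move → L
n=1: no move → L
n=2: no move → L
n=3: W (go to 0, an L position)
n=4: W (go to 1, an L position)
n=5: W (go to 2, an L position)
n=6: W (go to 1, an L position)
n=7: W (go to 2, an L position)
n=8: L (options 5(W), 3(W) are all W)
n=9: L (options 6(W), 4(W) are all W)
n=10: L (options 7(W), 5(W) are all W)
n=11: W (go to 8, an L position)
n=12: W (go to 9, an L position)
n=13: W (go to 10, an L position)
n=14: W (go to 9, an L position)
n=15: W (go to 10, an L position)
n=16: L (options 13(W), 11(W) are all W)
n=17: L (options 14(W), 12(W) are all W)

11: W, 17: L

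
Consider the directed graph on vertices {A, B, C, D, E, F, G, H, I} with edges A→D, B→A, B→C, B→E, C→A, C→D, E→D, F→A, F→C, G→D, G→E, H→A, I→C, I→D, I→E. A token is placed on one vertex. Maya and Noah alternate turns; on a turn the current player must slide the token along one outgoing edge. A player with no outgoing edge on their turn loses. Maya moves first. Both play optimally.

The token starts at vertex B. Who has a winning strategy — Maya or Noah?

Build the W/L table. Terminal = L. A non-terminal position is W if it has a move to some L; otherwise it is L.
Every edge goes from a vertex to one that appears earlier in the order D, A, C, E, B, I, G, F, H, so processing vertices in that order labels each vertex after all of its successors.
D: no outgoing edge → L
A: →D(L), so W
C: →D(L), so W
E: →D(L), so W
B: →E(W), C(W), A(W) — all W, so L
I: →D(L), so W
G: →D(L), so W
F: →C(W), A(W) — all W, so L
H: →A(W) only, which is W, so L
Every move from B reaches a W position, so the mover loses.

Noah wins.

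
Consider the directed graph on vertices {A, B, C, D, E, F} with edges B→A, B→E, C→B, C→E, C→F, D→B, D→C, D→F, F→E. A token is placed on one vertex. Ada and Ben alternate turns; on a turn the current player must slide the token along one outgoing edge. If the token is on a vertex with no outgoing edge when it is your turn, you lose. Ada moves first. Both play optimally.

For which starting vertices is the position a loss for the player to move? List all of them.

A, D, E

Build the W/L table. Terminal = L. A non-terminal position is W if it has a move to some L; otherwise it is L.
Every edge goes from a vertex to one that appears earlier in the order E, A, B, F, C, D, so processing vertices in that order labels each vertex after all of its successors.
E: no outgoing edge → L
A: no outgoing edge → L
B: reaches L-position A → W
F: reaches L-position E → W
C: reaches L-position E → W
D: only reaches C(W), F(W), B(W), all W → L
Reading off the rows marked L gives the requested list; there are 3 such vertices.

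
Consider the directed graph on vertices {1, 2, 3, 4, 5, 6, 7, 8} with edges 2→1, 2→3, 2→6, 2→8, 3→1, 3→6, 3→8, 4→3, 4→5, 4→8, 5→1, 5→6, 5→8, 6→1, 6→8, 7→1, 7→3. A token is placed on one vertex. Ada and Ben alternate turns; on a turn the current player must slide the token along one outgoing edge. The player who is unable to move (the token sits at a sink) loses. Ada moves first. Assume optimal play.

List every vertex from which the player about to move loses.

1, 8

Compute win/loss labels from the base case upward. A position with no move is L. Any other position is W if it can reach an L in one move, else L.
Every edge goes from a vertex to one that appears earlier in the order 1, 8, 6, 3, 7, 2, 5, 4, so processing vertices in that order labels each vertex after all of its successors.
1: no outgoing edge → L
8: no outgoing edge → L
6: W (go to 8, an L position)
3: W (go to 8, an L position)
7: W (go to 1, an L position)
2: W (go to 8, an L position)
5: W (go to 8, an L position)
4: W (go to 8, an L position)
The losing starting vertices are exactly the entries labelled L in this table (2 of them).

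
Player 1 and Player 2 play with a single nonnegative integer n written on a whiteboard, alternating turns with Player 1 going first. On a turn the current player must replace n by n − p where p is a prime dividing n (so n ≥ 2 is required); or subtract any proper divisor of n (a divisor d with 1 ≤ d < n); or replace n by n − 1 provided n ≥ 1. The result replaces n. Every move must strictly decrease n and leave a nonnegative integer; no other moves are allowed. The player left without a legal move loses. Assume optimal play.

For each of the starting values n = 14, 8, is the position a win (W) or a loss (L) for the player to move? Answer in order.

14: L, 8: W

Build the W/L table. Terminal = L. A non-terminal position is W if it has a move to some L; otherwise it is L.
n=0: no move → L
n=1: reaches L-position 0 → W
n=2: reaches L-position 0 → W
n=3: reaches L-position 0 → W
n=4: only reaches 2(W), 3(W), all W → L
n=5: reaches L-position 0 → W
n=6: reaches L-position 4 → W
n=7: reaches L-position 0 → W
n=8: reaches L-position 4 → W
n=9: only reaches 6(W), 8(W), all W → L
n=10: reaches L-position 9 → W
n=11: reaches L-position 0 → W
n=12: reaches L-position 9 → W
n=13: reaches L-position 0 → W
n=14: only reaches 7(W), 12(W), 13(W), all W → L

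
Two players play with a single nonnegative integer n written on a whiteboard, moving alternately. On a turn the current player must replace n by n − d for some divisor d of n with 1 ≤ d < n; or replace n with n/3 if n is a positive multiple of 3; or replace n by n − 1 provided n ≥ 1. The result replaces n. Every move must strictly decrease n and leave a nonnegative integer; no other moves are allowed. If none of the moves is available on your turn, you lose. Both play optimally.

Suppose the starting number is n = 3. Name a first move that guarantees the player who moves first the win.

Move to 2.

Build the W/L table. Terminal = L. A non-terminal position is W if it has a move to some L; otherwise it is L.
n=0: no move → L
n=1: →0(L), so W
n=2: →1(W) only, which is W, so L
n=3: →2(L), so W
From 3, the L positions reachable in one move are: 2.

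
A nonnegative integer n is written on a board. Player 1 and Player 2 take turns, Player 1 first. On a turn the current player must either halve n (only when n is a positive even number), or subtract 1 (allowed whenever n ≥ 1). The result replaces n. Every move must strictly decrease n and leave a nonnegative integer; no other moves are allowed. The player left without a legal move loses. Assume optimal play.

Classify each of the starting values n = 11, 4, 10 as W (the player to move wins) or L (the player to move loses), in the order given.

11: L, 4: W, 10: W

Build the W/L table. Terminal = L. A non-terminal position is W if it has a move to some L; otherwise it is L.
n=0: no move → L
n=1: can move to 0, which is L ⇒ W
n=2: the only move is to 1(W), a W ⇒ L
n=3: can move to 2, which is L ⇒ W
n=4: can move to 2, which is L ⇒ W
n=5: the only move is to 4(W), a W ⇒ L
n=6: can move to 5, which is L ⇒ W
n=7: the only move is to 6(W), a W ⇒ L
n=8: can move to 7, which is L ⇒ W
n=9: the only move is to 8(W), a W ⇒ L
n=10: can move to 5, which is L ⇒ W
n=11: the only move is to 10(W), a W ⇒ L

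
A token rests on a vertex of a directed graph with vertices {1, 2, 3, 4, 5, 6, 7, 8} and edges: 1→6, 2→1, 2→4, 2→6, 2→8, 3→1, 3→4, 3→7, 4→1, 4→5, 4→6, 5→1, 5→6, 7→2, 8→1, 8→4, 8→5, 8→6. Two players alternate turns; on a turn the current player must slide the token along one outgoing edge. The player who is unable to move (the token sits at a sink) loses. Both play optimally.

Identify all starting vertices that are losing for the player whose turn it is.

Label each position W (a win for the player to move) or L (a loss). A position with no legal move is L; any other position is W exactly when some move reaches an L, and L when every move reaches a W.
Every edge goes from a vertex to one that appears earlier in the order 6, 1, 5, 4, 8, 2, 7, 3, so processing vertices in that order labels each vertex after all of its successors.
6: no outgoing edge → L
1: →6(L), so W
5: →6(L), so W
4: →6(L), so W
8: →6(L), so W
2: →6(L), so W
7: →2(W) only, which is W, so L
3: →7(L), so W
The losing starting vertices are exactly the entries labelled L in this table (2 of them).

6, 7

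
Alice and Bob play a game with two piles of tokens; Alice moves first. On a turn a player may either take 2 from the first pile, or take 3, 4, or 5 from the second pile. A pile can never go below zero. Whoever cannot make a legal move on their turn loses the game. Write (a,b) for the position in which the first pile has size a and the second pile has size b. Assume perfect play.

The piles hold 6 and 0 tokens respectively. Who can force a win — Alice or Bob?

Compute win/loss labels from the base case upward. A position with no move is L. Any other position is W if it can reach an L in one move, else L.
No move ever increases a pile, so every position that can arise here has a ≤ 6 and b ≤ 0; it is enough to label the cells with 0 ≤ a ≤ 6 and 0 ≤ b ≤ 0.
Every move lowers a or b (never raises either), so fill the grid row by row in increasing a, and left to right within a row: each cell's successors are then already labelled.
      b=0
a=0:    L
a=1:    L
a=2:    W
a=3:    W
a=4:    L
a=5:    L
a=6:    W
Cells with no legal move (terminal, hence L): (0,0), (1,0).
The remaining L cells, each justified by listing all of its moves:
(4,0): the only move is to (2,0)(W), a W ⇒ L
(5,0): the only move is to (3,0)(W), a W ⇒ L
Every other cell has at least one move into one of the L cells above, so it is W.
From (6,0) Alice can move to (4,0), reaching an L position.

Alice wins.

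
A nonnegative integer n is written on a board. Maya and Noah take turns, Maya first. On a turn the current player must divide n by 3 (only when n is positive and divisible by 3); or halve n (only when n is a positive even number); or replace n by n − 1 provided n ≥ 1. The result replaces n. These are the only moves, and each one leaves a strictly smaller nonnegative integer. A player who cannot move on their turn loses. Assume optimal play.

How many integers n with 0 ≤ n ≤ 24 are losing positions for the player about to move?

10

Use the standard recursion: the mover loses at a terminal position; elsewhere, the mover wins exactly when some move hands the opponent an L position.
n=0: no move → L
n=1: W (go to 0, an L position)
n=2: L (sole option 1(W) is W)
n=3: W (go to 2, an L position)
n=4: W (go to 2, an L position)
n=5: L (sole option 4(W) is W)
n=6: W (go to 2, an L position)
n=7: L (sole option 6(W) is W)
n=8: W (go to 7, an L position)
n=9: L (options 3(W), 8(W) are all W)
n=10: W (go to 5, an L position)
n=11: L (sole option 10(W) is W)
n=12: W (go to 11, an L position)
n=13: L (sole option 12(W) is W)
n=14: W (go to 7, an L position)
n=15: W (go to 5, an L position)
n=16: L (options 8(W), 15(W) are all W)
n=17: W (go to 16, an L position)
n=18: W (go to 9, an L position)
n=19: L (sole option 18(W) is W)
n=20: W (go to 19, an L position)
n=21: W (go to 7, an L position)
n=22: W (go to 11, an L position)
n=23: L (sole option 22(W) is W)
n=24: W (go to 23, an L position)
L entries with 0 ≤ n ≤ 24: n = 0, 2, 5, 7, 9, 11, 13, 16, 19, 23; that makes 10.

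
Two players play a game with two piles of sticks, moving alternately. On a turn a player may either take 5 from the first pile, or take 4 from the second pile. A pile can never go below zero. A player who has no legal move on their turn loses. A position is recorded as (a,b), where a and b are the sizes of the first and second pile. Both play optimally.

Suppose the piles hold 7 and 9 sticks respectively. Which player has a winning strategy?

Classify positions by backward induction: terminal positions (no move available) are L. From any other position, the mover wins iff some move reaches an L.
No move ever increases a pile, so every position that can arise here has a ≤ 7 and b ≤ 9; it is enough to label the cells with 0 ≤ a ≤ 7 and 0 ≤ b ≤ 9.
Every move lowers a or b (never raises either), so fill the grid row by row in increasing a, and left to right within a row: each cell's successors are then already labelled.
      b=0  b=1  b=2  b=3  b=4  b=5  b=6  b=7  b=8  b=9
a=0:    L    L    L    L    W    W    W    W    L    L
a=1:    L    L    L    L    W    W    W    W    L    L
a=2:    L    L    L    L    W    W    W    W    L    L
a=3:    L    L    L    L    W    W    W    W    L    L
a=4:    L    L    L    L    W    W    W    W    L    L
a=5:    W    W    W    W    L    L    L    L    W    W
a=6:    W    W    W    W    L    L    L    L    W    W
a=7:    W    W    W    W    L    L    L    L    W    W
Cells with no legal move (terminal, hence L): (0,0), (0,1), (0,2), (0,3), (1,0), (1,1), (1,2), (1,3), (2,0), (2,1), (2,2), (2,3), (3,0), (3,1), (3,2), (3,3), (4,0), (4,1), (4,2), (4,3).
The remaining L cells, each justified by listing all of its moves:
(0,8): only reaches (0,4)(W), which is W → L
(0,9): only reaches (0,5)(W), which is W → L
(1,8): only reaches (1,4)(W), which is W → L
(1,9): only reaches (1,5)(W), which is W → L
(2,8): only reaches (2,4)(W), which is W → L
(2,9): only reaches (2,5)(W), which is W → L
(3,8): only reaches (3,4)(W), which is W → L
(3,9): only reaches (3,5)(W), which is W → L
(4,8): only reaches (4,4)(W), which is W → L
(4,9): only reaches (4,5)(W), which is W → L
(5,4): only reaches (0,4)(W), (5,0)(W), all W → L
(5,5): only reaches (0,5)(W), (5,1)(W), all W → L
(5,6): only reaches (0,6)(W), (5,2)(W), all W → L
(5,7): only reaches (0,7)(W), (5,3)(W), all W → L
(6,4): only reaches (1,4)(W), (6,0)(W), all W → L
(6,5): only reaches (1,5)(W), (6,1)(W), all W → L
(6,6): only reaches (1,6)(W), (6,2)(W), all W → L
(6,7): only reaches (1,7)(W), (6,3)(W), all W → L
(7,4): only reaches (2,4)(W), (7,0)(W), all W → L
(7,5): only reaches (2,5)(W), (7,1)(W), all W → L
(7,6): only reaches (2,6)(W), (7,2)(W), all W → L
(7,7): only reaches (2,7)(W), (7,3)(W), all W → L
Every other cell has at least one move into one of the L cells above, so it is W.
The starting position (7,9) is W: the player to move should move to (2,9), handing over an L position.

The first player wins.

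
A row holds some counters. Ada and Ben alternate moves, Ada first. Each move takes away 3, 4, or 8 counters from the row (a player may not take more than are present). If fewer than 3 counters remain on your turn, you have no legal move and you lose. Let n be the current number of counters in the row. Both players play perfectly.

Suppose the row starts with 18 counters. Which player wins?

Work bottom-up. With no move the player to move loses. Otherwise the position is W if at least one move leads to an L position for the opponent, and L if every move leads to a W.
n=0: no move → L
n=1: no move → L
n=2: no move → L
n=3: W (go to 0, an L position)
n=4: W (go to 1, an L position)
n=5: W (go to 2, an L position)
n=6: W (go to 2, an L position)
n=7: L (options 4(W), 3(W) are all W)
n=8: W (go to 0, an L position)
n=9: W (go to 1, an L position)
n=10: W (go to 7, an L position)
n=11: W (go to 7, an L position)
n=12: L (options 9(W), 8(W), 4(W) are all W)
n=13: L (options 10(W), 9(W), 5(W) are all W)
n=14: L (options 11(W), 10(W), 6(W) are all W)
n=15: W (go to 12, an L position)
n=16: W (go to 13, an L position)
n=17: W (go to 14, an L position)
n=18: W (go to 14, an L position)
The starting position 18 is W: Ada should remove 4, leaving 14, handing over an L position.

Ada wins.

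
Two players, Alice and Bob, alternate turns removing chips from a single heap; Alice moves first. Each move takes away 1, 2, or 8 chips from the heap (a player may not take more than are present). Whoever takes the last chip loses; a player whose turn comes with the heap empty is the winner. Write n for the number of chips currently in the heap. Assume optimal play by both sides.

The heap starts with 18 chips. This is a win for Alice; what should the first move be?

Compute win/loss labels from the base case upward. A position with no move is W. Any other position is W if it can reach an L in one move, else L.
n=0: no move; the opponent has just taken the last chip and therefore loses → W
n=1: the only move is to 0(W), a W ⇒ L
n=2: can move to 1, which is L ⇒ W
n=3: can move to 1, which is L ⇒ W
n=4: moves to 3(W), 2(W); every one is W ⇒ L
n=5: can move to 4, which is L ⇒ W
n=6: can move to 4, which is L ⇒ W
n=7: moves to 6(W), 5(W); every one is W ⇒ L
n=8: can move to 7, which is L ⇒ W
n=9: can move to 7, which is L ⇒ W
n=10: moves to 9(W), 8(W), 2(W); every one is W ⇒ L
n=11: can move to 10, which is L ⇒ W
n=12: can move to 10, which is L ⇒ W
n=13: moves to 12(W), 11(W), 5(W); every one is W ⇒ L
n=14: can move to 13, which is L ⇒ W
n=15: can move to 13, which is L ⇒ W
n=16: moves to 15(W), 14(W), 8(W); every one is W ⇒ L
n=17: can move to 16, which is L ⇒ W
n=18: can move to 16, which is L ⇒ W
From 18, the L positions reachable in one move are: 16, 10. Any move reaching one of these is winning.

Remove 2, leaving 16.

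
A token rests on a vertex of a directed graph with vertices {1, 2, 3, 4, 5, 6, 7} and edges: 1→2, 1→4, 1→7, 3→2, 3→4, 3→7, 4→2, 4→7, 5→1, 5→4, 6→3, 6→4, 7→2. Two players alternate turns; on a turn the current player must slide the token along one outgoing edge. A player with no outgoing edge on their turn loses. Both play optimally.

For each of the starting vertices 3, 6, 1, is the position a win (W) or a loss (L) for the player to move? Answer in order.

Compute win/loss labels from the base case upward. A position with no move is L. Any other position is W if it can reach an L in one move, else L.
Every edge goes from a vertex to one that appears earlier in the order 2, 7, 4, 1, 3, 5, 6, so processing vertices in that order labels each vertex after all of its successors.
2: no outgoing edge → L
7: W (go to 2, an L position)
4: W (go to 2, an L position)
1: W (go to 2, an L position)
3: W (go to 2, an L position)
5: L (options 1(W), 4(W) are all W)
6: L (options 3(W), 4(W) are all W)

3: W, 6: L, 1: W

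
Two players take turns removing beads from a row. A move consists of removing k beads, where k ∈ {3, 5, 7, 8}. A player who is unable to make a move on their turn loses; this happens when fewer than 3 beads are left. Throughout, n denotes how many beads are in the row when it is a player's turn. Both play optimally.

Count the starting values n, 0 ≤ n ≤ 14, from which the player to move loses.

Classify positions by backward induction: terminal positions (no move available) are L. From any other position, the mover wins iff some move reaches an L.
n=0: no move → L
n=1: no move → L
n=2: no move → L
n=3: reaches L-position 0 → W
n=4: reaches L-position 1 → W
n=5: reaches L-position 2 → W
n=6: reaches L-position 1 → W
n=7: reaches L-position 2 → W
n=8: reaches L-position 1 → W
n=9: reaches L-position 2 → W
n=10: reaches L-position 2 → W
n=11: only reaches 8(W), 6(W), 4(W), 3(W), all W → L
n=12: only reaches 9(W), 7(W), 5(W), 4(W), all W → L
n=13: only reaches 10(W), 8(W), 6(W), 5(W), all W → L
n=14: reaches L-position 11 → W
L entries with 0 ≤ n ≤ 14: n = 0, 1, 2, 11, 12, 13; that makes 6.

6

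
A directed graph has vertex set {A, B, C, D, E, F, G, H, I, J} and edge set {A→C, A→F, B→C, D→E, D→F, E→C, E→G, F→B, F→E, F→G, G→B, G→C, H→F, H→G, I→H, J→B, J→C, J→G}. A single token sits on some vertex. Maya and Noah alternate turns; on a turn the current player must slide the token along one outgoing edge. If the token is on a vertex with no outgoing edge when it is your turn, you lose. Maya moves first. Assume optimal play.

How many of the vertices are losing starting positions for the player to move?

Label each position W (a win for the player to move) or L (a loss). A position with no legal move is L; any other position is W exactly when some move reaches an L, and L when every move reaches a W.
Every edge goes from a vertex to one that appears earlier in the order C, B, G, E, F, J, H, D, I, A, so processing vertices in that order labels each vertex after all of its successors.
C: no outgoing edge → L
B: can move to C, which is L ⇒ W
G: can move to C, which is L ⇒ W
E: can move to C, which is L ⇒ W
F: moves to E(W), G(W), B(W); every one is W ⇒ L
J: can move to C, which is L ⇒ W
H: can move to F, which is L ⇒ W
D: can move to F, which is L ⇒ W
I: the only move is to H(W), a W ⇒ L
A: can move to F, which is L ⇒ W
The L vertices are C, F, I; that is 3 in all.

3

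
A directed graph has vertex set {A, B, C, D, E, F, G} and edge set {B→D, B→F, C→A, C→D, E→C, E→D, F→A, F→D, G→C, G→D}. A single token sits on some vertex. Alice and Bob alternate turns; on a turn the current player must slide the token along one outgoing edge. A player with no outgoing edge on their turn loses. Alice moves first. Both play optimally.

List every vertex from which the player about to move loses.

Work bottom-up. With no move the player to move loses. Otherwise the position is W if at least one move leads to an L position for the opponent, and L if every move leads to a W.
Every edge goes from a vertex to one that appears earlier in the order A, D, C, F, B, E, G, so processing vertices in that order labels each vertex after all of its successors.
A: no outgoing edge → L
D: no outgoing edge → L
C: →D(L), so W
F: →D(L), so W
B: →D(L), so W
E: →D(L), so W
G: →D(L), so W
Reading off the rows marked L gives the requested list; there are 2 such vertices.

A, D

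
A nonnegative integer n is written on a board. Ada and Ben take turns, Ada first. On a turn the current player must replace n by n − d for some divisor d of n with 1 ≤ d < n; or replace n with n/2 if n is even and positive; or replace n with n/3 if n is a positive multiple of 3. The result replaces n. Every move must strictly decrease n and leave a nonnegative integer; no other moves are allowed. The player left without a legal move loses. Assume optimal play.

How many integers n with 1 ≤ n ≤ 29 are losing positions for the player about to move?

Use the standard recursion: the mover loses at a terminal position; elsewhere, the mover wins exactly when some move hands the opponent an L position.
n=0: no move → L
n=1: no move → L
n=2: W (go to 1, an L position)
n=3: W (go to 1, an L position)
n=4: L (options 2(W), 3(W) are all W)
n=5: W (go to 4, an L position)
n=6: W (go to 4, an L position)
n=7: L (sole option 6(W) is W)
n=8: W (go to 4, an L position)
n=9: L (options 3(W), 6(W), 8(W) are all W)
n=10: W (go to 9, an L position)
n=11: L (sole option 10(W) is W)
n=12: W (go to 4, an L position)
n=13: L (sole option 12(W) is W)
n=14: W (go to 7, an L position)
n=15: L (options 5(W), 10(W), 12(W), 14(W) are all W)
n=16: W (go to 15, an L position)
n=17: L (sole option 16(W) is W)
n=18: W (go to 9, an L position)
n=19: L (sole option 18(W) is W)
n=20: W (go to 15, an L position)
n=21: W (go to 7, an L position)
n=22: W (go to 11, an L position)
n=23: L (sole option 22(W) is W)
n=24: W (go to 23, an L position)
n=25: L (options 20(W), 24(W) are all W)
n=26: W (go to 13, an L position)
n=27: W (go to 9, an L position)
n=28: L (options 14(W), 21(W), 24(W), 26(W), 27(W) are all W)
n=29: W (go to 28, an L position)
L entries with 1 ≤ n ≤ 29 (n=0 is outside the asked range and is not counted): n = 1, 4, 7, 9, 11, 13, 15, 17, 19, 23, 25, 28; that makes 12.

12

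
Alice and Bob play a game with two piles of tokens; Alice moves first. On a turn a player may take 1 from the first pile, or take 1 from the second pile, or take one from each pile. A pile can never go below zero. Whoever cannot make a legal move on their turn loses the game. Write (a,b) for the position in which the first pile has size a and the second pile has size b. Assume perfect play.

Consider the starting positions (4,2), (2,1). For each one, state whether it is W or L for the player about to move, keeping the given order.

Positions with no move are L. A position that does have a move is losing for the player to move precisely when every available move leads to a winning position for the opponent. Fill in the labels:
No move ever increases a pile, so every position that can arise here has a ≤ 4 and b ≤ 2; it is enough to label the cells with 0 ≤ a ≤ 4 and 0 ≤ b ≤ 2.
Every move lowers a or b (never raises either), so fill the grid row by row in increasing a, and left to right within a row: each cell's successors are then already labelled.
      b=0  b=1  b=2
a=0:    L    W    L
a=1:    W    W    W
a=2:    L    W    L
a=3:    W    W    W
a=4:    L    W    L
Cells with no legal move (terminal, hence L): (0,0).
The remaining L cells, each justified by listing all of its moves:
(0,2): the only move is to (0,1)(W), a W ⇒ L
(2,0): the only move is to (1,0)(W), a W ⇒ L
(2,2): moves to (1,2)(W), (2,1)(W), (1,1)(W); every one is W ⇒ L
(4,0): the only move is to (3,0)(W), a W ⇒ L
(4,2): moves to (3,2)(W), (4,1)(W), (3,1)(W); every one is W ⇒ L
Every other cell has at least one move into one of the L cells above, so it is W.
(4,2): one of the L cells justified above, so L
(2,1): the move to (2,0) reaches an L cell, so W

(4,2): L, (2,1): W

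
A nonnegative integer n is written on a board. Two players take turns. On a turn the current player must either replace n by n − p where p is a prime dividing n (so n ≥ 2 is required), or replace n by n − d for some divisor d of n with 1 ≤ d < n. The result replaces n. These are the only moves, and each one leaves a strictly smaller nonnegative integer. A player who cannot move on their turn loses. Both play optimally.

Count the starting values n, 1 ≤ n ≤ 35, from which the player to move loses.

8

Build the W/L table. Terminal = L. A non-terminal position is W if it has a move to some L; otherwise it is L.
n=0: no move → L
n=1: no move → L
n=2: reaches L-position 0 → W
n=3: reaches L-position 0 → W
n=4: only reaches 2(W), 3(W), all W → L
n=5: reaches L-position 0 → W
n=6: reaches L-position 4 → W
n=7: reaches L-position 0 → W
n=8: reaches L-position 4 → W
n=9: only reaches 6(W), 8(W), all W → L
n=10: reaches L-position 9 → W
n=11: reaches L-position 0 → W
n=12: reaches L-position 9 → W
n=13: reaches L-position 0 → W
n=14: only reaches 7(W), 12(W), 13(W), all W → L
n=15: reaches L-position 14 → W
n=16: reaches L-position 14 → W
n=17: reaches L-position 0 → W
n=18: reaches L-position 9 → W
n=19: reaches L-position 0 → W
n=20: only reaches 10(W), 15(W), 16(W), 18(W), 19(W), all W → L
n=21: reaches L-position 14 → W
n=22: reaches L-position 20 → W
n=23: reaches L-position 0 → W
n=24: reaches L-position 20 → W
n=25: reaches L-position 20 → W
n=26: only reaches 13(W), 24(W), 25(W), all W → L
n=27: reaches L-position 26 → W
n=28: reaches L-position 14 → W
n=29: reaches L-position 0 → W
n=30: reaches L-position 20 → W
n=31: reaches L-position 0 → W
n=32: only reaches 16(W), 24(W), 28(W), 30(W), 31(W), all W → L
n=33: reaches L-position 32 → W
n=34: reaches L-position 32 → W
n=35: only reaches 28(W), 30(W), 34(W), all W → L
L entries with 1 ≤ n ≤ 35 (n=0 is outside the asked range and is not counted): n = 1, 4, 9, 14, 20, 26, 32, 35; that makes 8.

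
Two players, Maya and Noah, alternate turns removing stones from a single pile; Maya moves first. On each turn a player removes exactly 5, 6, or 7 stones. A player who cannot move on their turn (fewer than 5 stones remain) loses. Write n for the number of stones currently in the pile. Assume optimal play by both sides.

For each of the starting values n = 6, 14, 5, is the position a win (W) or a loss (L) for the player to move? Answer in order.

Work bottom-up. With no move the player to move loses. Otherwise the position is W if at least one move leads to an L position for the opponent, and L if every move leads to a W.
n=0: no move → L
n=1: no move → L
n=2: no move → L
n=3: no move → L
n=4: no move → L
n=5: can move to 0, which is L ⇒ W
n=6: can move to 1, which is L ⇒ W
n=7: can move to 2, which is L ⇒ W
n=8: can move to 3, which is L ⇒ W
n=9: can move to 4, which is L ⇒ W
n=10: can move to 4, which is L ⇒ W
n=11: can move to 4, which is L ⇒ W
n=12: moves to 7(W), 6(W), 5(W); every one is W ⇒ L
n=13: moves to 8(W), 7(W), 6(W); every one is W ⇒ L
n=14: moves to 9(W), 8(W), 7(W); every one is W ⇒ L

6: W, 14: L, 5: W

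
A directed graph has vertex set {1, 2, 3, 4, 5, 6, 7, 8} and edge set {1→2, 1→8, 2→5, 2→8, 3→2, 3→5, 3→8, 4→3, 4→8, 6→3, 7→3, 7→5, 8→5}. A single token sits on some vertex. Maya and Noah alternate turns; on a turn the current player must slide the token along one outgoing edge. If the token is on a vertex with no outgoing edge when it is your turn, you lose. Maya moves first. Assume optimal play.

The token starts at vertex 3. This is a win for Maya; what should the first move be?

Move to 5.

Compute win/loss labels from the base case upward. A position with no move is L. Any other position is W if it can reach an L in one move, else L.
Every edge goes from a vertex to one that appears earlier in the order 5, 8, 2, 3, 4, 7, 6, 1, so processing vertices in that order labels each vertex after all of its successors.
5: no outgoing edge → L
8: can move to 5, which is L ⇒ W
2: can move to 5, which is L ⇒ W
3: can move to 5, which is L ⇒ W
4: moves to 3(W), 8(W); every one is W ⇒ L
7: can move to 5, which is L ⇒ W
6: the only move is to 3(W), a W ⇒ L
1: moves to 2(W), 8(W); every one is W ⇒ L
From 3, the L positions reachable in one move are: 5.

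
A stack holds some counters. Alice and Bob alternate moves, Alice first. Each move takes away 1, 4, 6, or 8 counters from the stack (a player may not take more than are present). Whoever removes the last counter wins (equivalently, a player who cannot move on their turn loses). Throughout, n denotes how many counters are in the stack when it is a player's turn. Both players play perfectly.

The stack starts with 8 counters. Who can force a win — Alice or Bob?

Build the W/L table. Terminal = L. A non-terminal position is W if it has a move to some L; otherwise it is L.
n=0: no move → L
n=1: can move to 0, which is L ⇒ W
n=2: the only move is to 1(W), a W ⇒ L
n=3: can move to 2, which is L ⇒ W
n=4: can move to 0, which is L ⇒ W
n=5: moves to 4(W), 1(W); every one is W ⇒ L
n=6: can move to 5, which is L ⇒ W
n=7: moves to 6(W), 3(W), 1(W); every one is W ⇒ L
n=8: can move to 7, which is L ⇒ W
The starting position 8 is W: Alice should remove 1, leaving 7, handing over an L position.

Alice wins.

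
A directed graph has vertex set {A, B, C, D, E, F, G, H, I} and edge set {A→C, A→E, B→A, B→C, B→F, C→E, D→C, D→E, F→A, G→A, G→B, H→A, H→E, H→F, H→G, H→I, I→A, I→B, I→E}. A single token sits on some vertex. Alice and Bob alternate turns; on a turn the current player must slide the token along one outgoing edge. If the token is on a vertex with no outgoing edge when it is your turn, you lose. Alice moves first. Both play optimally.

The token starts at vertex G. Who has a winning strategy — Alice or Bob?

Bob wins.

Compute win/loss labels from the base case upward. A position with no move is L. Any other position is W if it can reach an L in one move, else L.
Every edge goes from a vertex to one that appears earlier in the order E, C, A, D, F, B, G, I, H, so processing vertices in that order labels each vertex after all of its successors.
E: no outgoing edge → L
C: reaches L-position E → W
A: reaches L-position E → W
D: reaches L-position E → W
F: only reaches A(W), which is W → L
B: reaches L-position F → W
G: only reaches B(W), A(W), all W → L
I: reaches L-position E → W
H: reaches L-position G → W
Every move from G reaches a W position, so the mover loses.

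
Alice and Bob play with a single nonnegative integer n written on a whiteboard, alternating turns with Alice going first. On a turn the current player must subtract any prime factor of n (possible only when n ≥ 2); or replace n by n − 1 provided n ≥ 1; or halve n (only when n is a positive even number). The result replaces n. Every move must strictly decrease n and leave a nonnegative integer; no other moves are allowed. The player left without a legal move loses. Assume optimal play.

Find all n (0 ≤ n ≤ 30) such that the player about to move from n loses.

Classify positions by backward induction: terminal positions (no move available) are L. From any other position, the mover wins iff some move reaches an L.
n=0: no move → L
n=1: reaches L-position 0 → W
n=2: reaches L-position 0 → W
n=3: reaches L-position 0 → W
n=4: only reaches 2(W), 3(W), all W → L
n=5: reaches L-position 0 → W
n=6: reaches L-position 4 → W
n=7: reaches L-position 0 → W
n=8: reaches L-position 4 → W
n=9: only reaches 6(W), 8(W), all W → L
n=10: reaches L-position 9 → W
n=11: reaches L-position 0 → W
n=12: reaches L-position 9 → W
n=13: reaches L-position 0 → W
n=14: only reaches 7(W), 12(W), 13(W), all W → L
n=15: reaches L-position 14 → W
n=16: reaches L-position 14 → W
n=17: reaches L-position 0 → W
n=18: reaches L-position 9 → W
n=19: reaches L-position 0 → W
n=20: only reaches 10(W), 15(W), 18(W), 19(W), all W → L
n=21: reaches L-position 14 → W
n=22: reaches L-position 20 → W
n=23: reaches L-position 0 → W
n=24: only reaches 12(W), 21(W), 22(W), 23(W), all W → L
n=25: reaches L-position 20 → W
n=26: reaches L-position 24 → W
n=27: reaches L-position 24 → W
n=28: reaches L-position 14 → W
n=29: reaches L-position 0 → W
n=30: only reaches 15(W), 25(W), 27(W), 28(W), 29(W), all W → L
Reading off the rows marked L gives the requested list; there are 7 such values of n.

0, 4, 9, 14, 20, 24, 30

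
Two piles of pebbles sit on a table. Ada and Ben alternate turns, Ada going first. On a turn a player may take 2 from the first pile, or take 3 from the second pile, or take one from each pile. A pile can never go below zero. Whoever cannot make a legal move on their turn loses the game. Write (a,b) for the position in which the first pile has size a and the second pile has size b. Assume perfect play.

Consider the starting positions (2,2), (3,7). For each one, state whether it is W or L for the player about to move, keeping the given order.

Use the standard recursion: the mover loses at a terminal position; elsewhere, the mover wins exactly when some move hands the opponent an L position.
No move ever increases a pile, so every position that can arise here has a ≤ 3 and b ≤ 7; it is enough to label the cells with 0 ≤ a ≤ 3 and 0 ≤ b ≤ 7.
Every move lowers a or b (never raises either), so fill the grid row by row in increasing a, and left to right within a row: each cell's successors are then already labelled.
      b=0  b=1  b=2  b=3  b=4  b=5  b=6  b=7
a=0:    L    L    L    W    W    W    L    L
a=1:    L    W    W    W    L    L    L    W
a=2:    W    W    W    L    L    W    W    W
a=3:    W    L    L    L    W    W    W    L
Cells with no legal move (terminal, hence L): (0,0), (0,1), (0,2), (1,0).
The remaining L cells, each justified by listing all of its moves:
(0,6): only reaches (0,3)(W), which is W → L
(0,7): only reaches (0,4)(W), which is W → L
(1,4): only reaches (1,1)(W), (0,3)(W), all W → L
(1,5): only reaches (1,2)(W), (0,4)(W), all W → L
(1,6): only reaches (1,3)(W), (0,5)(W), all W → L
(2,3): only reaches (0,3)(W), (2,0)(W), (1,2)(W), all W → L
(2,4): only reaches (0,4)(W), (2,1)(W), (1,3)(W), all W → L
(3,1): only reaches (1,1)(W), (2,0)(W), all W → L
(3,2): only reaches (1,2)(W), (2,1)(W), all W → L
(3,3): only reaches (1,3)(W), (3,0)(W), (2,2)(W), all W → L
(3,7): only reaches (1,7)(W), (3,4)(W), (2,6)(W), all W → L
Every other cell has at least one move into one of the L cells above, so it is W.
(2,2): the move to (0,2) reaches an L cell, so W
(3,7): one of the L cells justified above, so L

(2,2): W, (3,7): L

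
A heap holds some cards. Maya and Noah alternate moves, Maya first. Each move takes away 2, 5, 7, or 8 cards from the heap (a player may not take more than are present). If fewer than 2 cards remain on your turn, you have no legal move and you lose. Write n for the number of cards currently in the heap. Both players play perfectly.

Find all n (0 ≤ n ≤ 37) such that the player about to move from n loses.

Work bottom-up. With no move the player to move loses. Otherwise the position is W if at least one move leads to an L position for the opponent, and L if every move leads to a W.
n=0: no move → L
n=1: no move → L
n=2: reaches L-position 0 → W
n=3: reaches L-position 1 → W
n=4: only reaches 2(W), which is W → L
n=5: reaches L-position 0 → W
n=6: reaches L-position 4 → W
n=7: reaches L-position 0 → W
n=8: reaches L-position 1 → W
n=9: reaches L-position 4 → W
n=10: only reaches 8(W), 5(W), 3(W), 2(W), all W → L
n=11: reaches L-position 4 → W
n=12: reaches L-position 10 → W
n=13: only reaches 11(W), 8(W), 6(W), 5(W), all W → L
n=14: only reaches 12(W), 9(W), 7(W), 6(W), all W → L
n=15: reaches L-position 13 → W
n=16: reaches L-position 14 → W
n=17: reaches L-position 10 → W
n=18: reaches L-position 13 → W
n=19: reaches L-position 14 → W
n=20: reaches L-position 13 → W
n=21: reaches L-position 14 → W
n=22: reaches L-position 14 → W
n=23: only reaches 21(W), 18(W), 16(W), 15(W), all W → L
n=24: only reaches 22(W), 19(W), 17(W), 16(W), all W → L
n=25: reaches L-position 23 → W
n=26: reaches L-position 24 → W
n=27: only reaches 25(W), 22(W), 20(W), 19(W), all W → L
n=28: reaches L-position 23 → W
n=29: reaches L-position 27 → W
n=30: reaches L-position 23 → W
n=31: reaches L-position 24 → W
n=32: reaches L-position 27 → W
n=33: only reaches 31(W), 28(W), 26(W), 25(W), all W → L
n=34: reaches L-position 27 → W
n=35: reaches L-position 33 → W
n=36: only reaches 34(W), 31(W), 29(W), 28(W), all W → L
n=37: only reaches 35(W), 32(W), 30(W), 29(W), all W → L
Reading off the rows marked L gives the requested list; there are 12 such values of n.

0, 1, 4, 10, 13, 14, 23, 24, 27, 33, 36, 37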